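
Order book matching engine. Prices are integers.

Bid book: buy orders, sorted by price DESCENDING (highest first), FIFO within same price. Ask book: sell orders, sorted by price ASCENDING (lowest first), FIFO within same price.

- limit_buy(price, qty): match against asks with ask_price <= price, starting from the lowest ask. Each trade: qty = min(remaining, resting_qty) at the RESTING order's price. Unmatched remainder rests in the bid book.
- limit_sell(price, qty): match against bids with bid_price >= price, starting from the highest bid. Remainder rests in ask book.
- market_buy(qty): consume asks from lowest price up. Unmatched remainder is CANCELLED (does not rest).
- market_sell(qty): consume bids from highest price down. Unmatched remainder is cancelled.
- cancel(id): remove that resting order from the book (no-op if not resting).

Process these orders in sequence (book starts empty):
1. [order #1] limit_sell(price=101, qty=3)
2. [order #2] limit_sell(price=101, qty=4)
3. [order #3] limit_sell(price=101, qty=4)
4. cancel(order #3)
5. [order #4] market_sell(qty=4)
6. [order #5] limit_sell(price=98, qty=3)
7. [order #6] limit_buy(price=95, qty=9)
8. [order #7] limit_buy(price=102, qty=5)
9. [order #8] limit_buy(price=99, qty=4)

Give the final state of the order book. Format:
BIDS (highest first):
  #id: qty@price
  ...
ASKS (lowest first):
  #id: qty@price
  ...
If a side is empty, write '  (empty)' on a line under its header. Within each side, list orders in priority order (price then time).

Answer: BIDS (highest first):
  #8: 4@99
  #6: 9@95
ASKS (lowest first):
  #1: 1@101
  #2: 4@101

Derivation:
After op 1 [order #1] limit_sell(price=101, qty=3): fills=none; bids=[-] asks=[#1:3@101]
After op 2 [order #2] limit_sell(price=101, qty=4): fills=none; bids=[-] asks=[#1:3@101 #2:4@101]
After op 3 [order #3] limit_sell(price=101, qty=4): fills=none; bids=[-] asks=[#1:3@101 #2:4@101 #3:4@101]
After op 4 cancel(order #3): fills=none; bids=[-] asks=[#1:3@101 #2:4@101]
After op 5 [order #4] market_sell(qty=4): fills=none; bids=[-] asks=[#1:3@101 #2:4@101]
After op 6 [order #5] limit_sell(price=98, qty=3): fills=none; bids=[-] asks=[#5:3@98 #1:3@101 #2:4@101]
After op 7 [order #6] limit_buy(price=95, qty=9): fills=none; bids=[#6:9@95] asks=[#5:3@98 #1:3@101 #2:4@101]
After op 8 [order #7] limit_buy(price=102, qty=5): fills=#7x#5:3@98 #7x#1:2@101; bids=[#6:9@95] asks=[#1:1@101 #2:4@101]
After op 9 [order #8] limit_buy(price=99, qty=4): fills=none; bids=[#8:4@99 #6:9@95] asks=[#1:1@101 #2:4@101]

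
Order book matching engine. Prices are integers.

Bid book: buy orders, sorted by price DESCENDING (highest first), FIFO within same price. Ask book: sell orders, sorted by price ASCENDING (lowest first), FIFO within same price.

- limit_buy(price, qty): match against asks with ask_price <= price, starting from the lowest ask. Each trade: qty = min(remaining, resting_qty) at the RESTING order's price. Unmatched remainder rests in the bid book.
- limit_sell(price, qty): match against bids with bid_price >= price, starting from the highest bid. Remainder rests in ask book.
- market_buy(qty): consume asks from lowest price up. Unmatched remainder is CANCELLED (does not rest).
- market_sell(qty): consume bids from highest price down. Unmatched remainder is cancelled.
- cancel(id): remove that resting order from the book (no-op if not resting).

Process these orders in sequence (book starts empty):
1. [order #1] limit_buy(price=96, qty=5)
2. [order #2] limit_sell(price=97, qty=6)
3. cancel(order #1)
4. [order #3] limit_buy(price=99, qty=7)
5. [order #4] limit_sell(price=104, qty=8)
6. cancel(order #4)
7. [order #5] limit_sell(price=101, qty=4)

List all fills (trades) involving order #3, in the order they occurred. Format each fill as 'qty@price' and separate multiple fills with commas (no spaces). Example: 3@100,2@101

After op 1 [order #1] limit_buy(price=96, qty=5): fills=none; bids=[#1:5@96] asks=[-]
After op 2 [order #2] limit_sell(price=97, qty=6): fills=none; bids=[#1:5@96] asks=[#2:6@97]
After op 3 cancel(order #1): fills=none; bids=[-] asks=[#2:6@97]
After op 4 [order #3] limit_buy(price=99, qty=7): fills=#3x#2:6@97; bids=[#3:1@99] asks=[-]
After op 5 [order #4] limit_sell(price=104, qty=8): fills=none; bids=[#3:1@99] asks=[#4:8@104]
After op 6 cancel(order #4): fills=none; bids=[#3:1@99] asks=[-]
After op 7 [order #5] limit_sell(price=101, qty=4): fills=none; bids=[#3:1@99] asks=[#5:4@101]

Answer: 6@97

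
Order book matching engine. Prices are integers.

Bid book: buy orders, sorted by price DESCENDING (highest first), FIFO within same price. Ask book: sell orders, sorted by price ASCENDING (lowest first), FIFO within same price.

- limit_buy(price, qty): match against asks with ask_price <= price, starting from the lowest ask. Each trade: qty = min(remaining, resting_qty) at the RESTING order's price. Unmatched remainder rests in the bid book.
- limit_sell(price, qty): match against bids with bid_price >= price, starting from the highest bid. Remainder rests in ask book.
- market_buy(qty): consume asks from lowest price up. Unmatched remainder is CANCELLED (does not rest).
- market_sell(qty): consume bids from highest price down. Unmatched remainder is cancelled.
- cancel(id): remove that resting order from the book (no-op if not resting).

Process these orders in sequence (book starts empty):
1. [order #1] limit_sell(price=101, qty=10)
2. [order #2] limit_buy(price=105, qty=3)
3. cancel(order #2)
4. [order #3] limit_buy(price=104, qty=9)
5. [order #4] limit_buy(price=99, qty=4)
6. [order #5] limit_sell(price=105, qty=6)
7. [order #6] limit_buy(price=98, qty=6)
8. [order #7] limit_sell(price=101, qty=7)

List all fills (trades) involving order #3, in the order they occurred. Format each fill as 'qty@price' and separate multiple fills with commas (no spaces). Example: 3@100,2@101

Answer: 7@101,2@104

Derivation:
After op 1 [order #1] limit_sell(price=101, qty=10): fills=none; bids=[-] asks=[#1:10@101]
After op 2 [order #2] limit_buy(price=105, qty=3): fills=#2x#1:3@101; bids=[-] asks=[#1:7@101]
After op 3 cancel(order #2): fills=none; bids=[-] asks=[#1:7@101]
After op 4 [order #3] limit_buy(price=104, qty=9): fills=#3x#1:7@101; bids=[#3:2@104] asks=[-]
After op 5 [order #4] limit_buy(price=99, qty=4): fills=none; bids=[#3:2@104 #4:4@99] asks=[-]
After op 6 [order #5] limit_sell(price=105, qty=6): fills=none; bids=[#3:2@104 #4:4@99] asks=[#5:6@105]
After op 7 [order #6] limit_buy(price=98, qty=6): fills=none; bids=[#3:2@104 #4:4@99 #6:6@98] asks=[#5:6@105]
After op 8 [order #7] limit_sell(price=101, qty=7): fills=#3x#7:2@104; bids=[#4:4@99 #6:6@98] asks=[#7:5@101 #5:6@105]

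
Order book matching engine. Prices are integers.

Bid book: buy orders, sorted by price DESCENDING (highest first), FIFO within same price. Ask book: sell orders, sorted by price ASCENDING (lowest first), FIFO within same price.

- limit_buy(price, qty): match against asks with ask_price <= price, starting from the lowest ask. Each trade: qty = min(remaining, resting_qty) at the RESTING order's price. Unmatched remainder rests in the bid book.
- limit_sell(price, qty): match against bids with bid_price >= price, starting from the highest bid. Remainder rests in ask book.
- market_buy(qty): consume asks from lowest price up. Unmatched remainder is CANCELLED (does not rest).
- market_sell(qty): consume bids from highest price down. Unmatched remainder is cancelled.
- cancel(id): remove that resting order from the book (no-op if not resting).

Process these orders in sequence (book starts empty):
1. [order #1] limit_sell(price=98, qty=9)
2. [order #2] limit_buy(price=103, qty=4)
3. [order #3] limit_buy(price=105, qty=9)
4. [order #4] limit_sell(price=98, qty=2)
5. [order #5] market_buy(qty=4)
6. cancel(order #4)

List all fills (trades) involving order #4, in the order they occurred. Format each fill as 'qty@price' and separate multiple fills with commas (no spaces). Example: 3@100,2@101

After op 1 [order #1] limit_sell(price=98, qty=9): fills=none; bids=[-] asks=[#1:9@98]
After op 2 [order #2] limit_buy(price=103, qty=4): fills=#2x#1:4@98; bids=[-] asks=[#1:5@98]
After op 3 [order #3] limit_buy(price=105, qty=9): fills=#3x#1:5@98; bids=[#3:4@105] asks=[-]
After op 4 [order #4] limit_sell(price=98, qty=2): fills=#3x#4:2@105; bids=[#3:2@105] asks=[-]
After op 5 [order #5] market_buy(qty=4): fills=none; bids=[#3:2@105] asks=[-]
After op 6 cancel(order #4): fills=none; bids=[#3:2@105] asks=[-]

Answer: 2@105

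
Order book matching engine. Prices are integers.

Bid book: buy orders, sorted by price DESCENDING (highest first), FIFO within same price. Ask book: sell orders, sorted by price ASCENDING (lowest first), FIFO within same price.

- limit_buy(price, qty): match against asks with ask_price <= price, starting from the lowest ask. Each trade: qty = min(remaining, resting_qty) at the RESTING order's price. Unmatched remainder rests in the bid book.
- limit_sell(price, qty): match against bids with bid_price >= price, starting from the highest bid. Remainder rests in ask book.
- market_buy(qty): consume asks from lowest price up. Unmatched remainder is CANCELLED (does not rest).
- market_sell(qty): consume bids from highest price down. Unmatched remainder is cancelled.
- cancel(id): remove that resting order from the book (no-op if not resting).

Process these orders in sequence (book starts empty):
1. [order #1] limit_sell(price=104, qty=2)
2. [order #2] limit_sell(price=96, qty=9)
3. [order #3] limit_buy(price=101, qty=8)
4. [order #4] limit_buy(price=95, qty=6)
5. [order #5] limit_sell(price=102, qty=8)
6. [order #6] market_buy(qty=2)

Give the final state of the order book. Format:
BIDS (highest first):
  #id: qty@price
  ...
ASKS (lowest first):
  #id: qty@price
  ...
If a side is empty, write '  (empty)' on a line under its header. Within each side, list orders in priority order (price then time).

After op 1 [order #1] limit_sell(price=104, qty=2): fills=none; bids=[-] asks=[#1:2@104]
After op 2 [order #2] limit_sell(price=96, qty=9): fills=none; bids=[-] asks=[#2:9@96 #1:2@104]
After op 3 [order #3] limit_buy(price=101, qty=8): fills=#3x#2:8@96; bids=[-] asks=[#2:1@96 #1:2@104]
After op 4 [order #4] limit_buy(price=95, qty=6): fills=none; bids=[#4:6@95] asks=[#2:1@96 #1:2@104]
After op 5 [order #5] limit_sell(price=102, qty=8): fills=none; bids=[#4:6@95] asks=[#2:1@96 #5:8@102 #1:2@104]
After op 6 [order #6] market_buy(qty=2): fills=#6x#2:1@96 #6x#5:1@102; bids=[#4:6@95] asks=[#5:7@102 #1:2@104]

Answer: BIDS (highest first):
  #4: 6@95
ASKS (lowest first):
  #5: 7@102
  #1: 2@104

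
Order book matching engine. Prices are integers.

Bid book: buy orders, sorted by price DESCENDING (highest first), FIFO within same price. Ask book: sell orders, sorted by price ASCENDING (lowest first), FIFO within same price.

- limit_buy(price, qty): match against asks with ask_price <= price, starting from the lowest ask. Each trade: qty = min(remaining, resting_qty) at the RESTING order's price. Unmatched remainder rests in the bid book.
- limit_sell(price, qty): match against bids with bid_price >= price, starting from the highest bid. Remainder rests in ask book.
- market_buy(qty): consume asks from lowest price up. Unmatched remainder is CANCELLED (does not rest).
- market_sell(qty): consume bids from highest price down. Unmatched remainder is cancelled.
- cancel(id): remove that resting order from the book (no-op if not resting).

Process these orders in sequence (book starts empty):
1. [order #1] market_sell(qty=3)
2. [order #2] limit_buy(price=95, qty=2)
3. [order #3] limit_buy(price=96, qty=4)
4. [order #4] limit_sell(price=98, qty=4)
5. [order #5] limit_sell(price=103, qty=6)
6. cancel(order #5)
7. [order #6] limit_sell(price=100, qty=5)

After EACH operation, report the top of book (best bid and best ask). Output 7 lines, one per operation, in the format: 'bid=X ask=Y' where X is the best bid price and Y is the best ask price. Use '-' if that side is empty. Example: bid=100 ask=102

After op 1 [order #1] market_sell(qty=3): fills=none; bids=[-] asks=[-]
After op 2 [order #2] limit_buy(price=95, qty=2): fills=none; bids=[#2:2@95] asks=[-]
After op 3 [order #3] limit_buy(price=96, qty=4): fills=none; bids=[#3:4@96 #2:2@95] asks=[-]
After op 4 [order #4] limit_sell(price=98, qty=4): fills=none; bids=[#3:4@96 #2:2@95] asks=[#4:4@98]
After op 5 [order #5] limit_sell(price=103, qty=6): fills=none; bids=[#3:4@96 #2:2@95] asks=[#4:4@98 #5:6@103]
After op 6 cancel(order #5): fills=none; bids=[#3:4@96 #2:2@95] asks=[#4:4@98]
After op 7 [order #6] limit_sell(price=100, qty=5): fills=none; bids=[#3:4@96 #2:2@95] asks=[#4:4@98 #6:5@100]

Answer: bid=- ask=-
bid=95 ask=-
bid=96 ask=-
bid=96 ask=98
bid=96 ask=98
bid=96 ask=98
bid=96 ask=98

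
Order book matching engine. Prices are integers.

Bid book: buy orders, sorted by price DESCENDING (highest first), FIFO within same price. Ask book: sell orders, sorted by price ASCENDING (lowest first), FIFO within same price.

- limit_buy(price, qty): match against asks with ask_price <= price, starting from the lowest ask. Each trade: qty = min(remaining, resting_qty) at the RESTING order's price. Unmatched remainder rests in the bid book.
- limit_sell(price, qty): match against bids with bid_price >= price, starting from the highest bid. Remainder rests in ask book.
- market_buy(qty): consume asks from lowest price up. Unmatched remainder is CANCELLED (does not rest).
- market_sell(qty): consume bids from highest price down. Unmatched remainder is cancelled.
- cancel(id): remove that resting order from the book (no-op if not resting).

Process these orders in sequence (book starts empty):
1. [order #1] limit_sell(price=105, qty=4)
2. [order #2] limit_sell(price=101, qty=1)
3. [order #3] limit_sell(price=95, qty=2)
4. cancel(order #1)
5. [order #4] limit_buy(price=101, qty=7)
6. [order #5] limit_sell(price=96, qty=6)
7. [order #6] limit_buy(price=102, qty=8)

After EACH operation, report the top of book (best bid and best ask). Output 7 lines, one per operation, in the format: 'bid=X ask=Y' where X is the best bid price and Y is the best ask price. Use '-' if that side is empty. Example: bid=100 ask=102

After op 1 [order #1] limit_sell(price=105, qty=4): fills=none; bids=[-] asks=[#1:4@105]
After op 2 [order #2] limit_sell(price=101, qty=1): fills=none; bids=[-] asks=[#2:1@101 #1:4@105]
After op 3 [order #3] limit_sell(price=95, qty=2): fills=none; bids=[-] asks=[#3:2@95 #2:1@101 #1:4@105]
After op 4 cancel(order #1): fills=none; bids=[-] asks=[#3:2@95 #2:1@101]
After op 5 [order #4] limit_buy(price=101, qty=7): fills=#4x#3:2@95 #4x#2:1@101; bids=[#4:4@101] asks=[-]
After op 6 [order #5] limit_sell(price=96, qty=6): fills=#4x#5:4@101; bids=[-] asks=[#5:2@96]
After op 7 [order #6] limit_buy(price=102, qty=8): fills=#6x#5:2@96; bids=[#6:6@102] asks=[-]

Answer: bid=- ask=105
bid=- ask=101
bid=- ask=95
bid=- ask=95
bid=101 ask=-
bid=- ask=96
bid=102 ask=-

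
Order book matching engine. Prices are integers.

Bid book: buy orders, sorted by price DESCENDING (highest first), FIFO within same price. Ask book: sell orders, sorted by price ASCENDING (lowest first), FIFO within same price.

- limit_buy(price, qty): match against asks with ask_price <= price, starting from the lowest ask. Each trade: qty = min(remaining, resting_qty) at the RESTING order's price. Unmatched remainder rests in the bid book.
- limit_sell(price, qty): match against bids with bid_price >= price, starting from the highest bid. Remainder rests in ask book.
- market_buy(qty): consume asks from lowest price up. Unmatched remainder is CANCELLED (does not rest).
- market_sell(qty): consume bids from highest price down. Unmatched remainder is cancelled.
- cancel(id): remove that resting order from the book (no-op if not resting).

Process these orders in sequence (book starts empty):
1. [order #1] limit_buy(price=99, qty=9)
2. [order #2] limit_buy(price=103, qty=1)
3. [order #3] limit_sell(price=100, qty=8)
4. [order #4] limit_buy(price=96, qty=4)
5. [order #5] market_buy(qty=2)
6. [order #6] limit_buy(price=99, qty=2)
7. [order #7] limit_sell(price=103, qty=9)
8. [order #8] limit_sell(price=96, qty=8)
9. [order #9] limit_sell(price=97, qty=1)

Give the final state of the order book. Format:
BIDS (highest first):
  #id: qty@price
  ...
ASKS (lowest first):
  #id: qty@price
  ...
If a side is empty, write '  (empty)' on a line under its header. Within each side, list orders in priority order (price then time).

After op 1 [order #1] limit_buy(price=99, qty=9): fills=none; bids=[#1:9@99] asks=[-]
After op 2 [order #2] limit_buy(price=103, qty=1): fills=none; bids=[#2:1@103 #1:9@99] asks=[-]
After op 3 [order #3] limit_sell(price=100, qty=8): fills=#2x#3:1@103; bids=[#1:9@99] asks=[#3:7@100]
After op 4 [order #4] limit_buy(price=96, qty=4): fills=none; bids=[#1:9@99 #4:4@96] asks=[#3:7@100]
After op 5 [order #5] market_buy(qty=2): fills=#5x#3:2@100; bids=[#1:9@99 #4:4@96] asks=[#3:5@100]
After op 6 [order #6] limit_buy(price=99, qty=2): fills=none; bids=[#1:9@99 #6:2@99 #4:4@96] asks=[#3:5@100]
After op 7 [order #7] limit_sell(price=103, qty=9): fills=none; bids=[#1:9@99 #6:2@99 #4:4@96] asks=[#3:5@100 #7:9@103]
After op 8 [order #8] limit_sell(price=96, qty=8): fills=#1x#8:8@99; bids=[#1:1@99 #6:2@99 #4:4@96] asks=[#3:5@100 #7:9@103]
After op 9 [order #9] limit_sell(price=97, qty=1): fills=#1x#9:1@99; bids=[#6:2@99 #4:4@96] asks=[#3:5@100 #7:9@103]

Answer: BIDS (highest first):
  #6: 2@99
  #4: 4@96
ASKS (lowest first):
  #3: 5@100
  #7: 9@103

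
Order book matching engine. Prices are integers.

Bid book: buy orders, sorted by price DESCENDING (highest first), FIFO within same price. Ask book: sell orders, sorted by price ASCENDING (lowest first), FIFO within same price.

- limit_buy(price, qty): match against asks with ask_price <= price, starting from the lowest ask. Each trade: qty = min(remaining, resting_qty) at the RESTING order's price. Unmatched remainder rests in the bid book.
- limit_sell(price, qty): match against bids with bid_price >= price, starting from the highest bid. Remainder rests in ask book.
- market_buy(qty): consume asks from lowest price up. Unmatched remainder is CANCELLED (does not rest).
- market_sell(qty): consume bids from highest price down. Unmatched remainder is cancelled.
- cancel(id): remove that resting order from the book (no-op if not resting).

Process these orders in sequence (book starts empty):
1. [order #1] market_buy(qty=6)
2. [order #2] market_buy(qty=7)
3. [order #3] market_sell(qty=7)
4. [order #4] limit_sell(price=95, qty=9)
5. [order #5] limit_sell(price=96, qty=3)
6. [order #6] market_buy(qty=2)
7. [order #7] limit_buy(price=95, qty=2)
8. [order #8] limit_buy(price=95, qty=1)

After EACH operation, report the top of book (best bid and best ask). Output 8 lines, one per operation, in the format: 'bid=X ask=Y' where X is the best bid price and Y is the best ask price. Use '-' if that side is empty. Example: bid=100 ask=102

Answer: bid=- ask=-
bid=- ask=-
bid=- ask=-
bid=- ask=95
bid=- ask=95
bid=- ask=95
bid=- ask=95
bid=- ask=95

Derivation:
After op 1 [order #1] market_buy(qty=6): fills=none; bids=[-] asks=[-]
After op 2 [order #2] market_buy(qty=7): fills=none; bids=[-] asks=[-]
After op 3 [order #3] market_sell(qty=7): fills=none; bids=[-] asks=[-]
After op 4 [order #4] limit_sell(price=95, qty=9): fills=none; bids=[-] asks=[#4:9@95]
After op 5 [order #5] limit_sell(price=96, qty=3): fills=none; bids=[-] asks=[#4:9@95 #5:3@96]
After op 6 [order #6] market_buy(qty=2): fills=#6x#4:2@95; bids=[-] asks=[#4:7@95 #5:3@96]
After op 7 [order #7] limit_buy(price=95, qty=2): fills=#7x#4:2@95; bids=[-] asks=[#4:5@95 #5:3@96]
After op 8 [order #8] limit_buy(price=95, qty=1): fills=#8x#4:1@95; bids=[-] asks=[#4:4@95 #5:3@96]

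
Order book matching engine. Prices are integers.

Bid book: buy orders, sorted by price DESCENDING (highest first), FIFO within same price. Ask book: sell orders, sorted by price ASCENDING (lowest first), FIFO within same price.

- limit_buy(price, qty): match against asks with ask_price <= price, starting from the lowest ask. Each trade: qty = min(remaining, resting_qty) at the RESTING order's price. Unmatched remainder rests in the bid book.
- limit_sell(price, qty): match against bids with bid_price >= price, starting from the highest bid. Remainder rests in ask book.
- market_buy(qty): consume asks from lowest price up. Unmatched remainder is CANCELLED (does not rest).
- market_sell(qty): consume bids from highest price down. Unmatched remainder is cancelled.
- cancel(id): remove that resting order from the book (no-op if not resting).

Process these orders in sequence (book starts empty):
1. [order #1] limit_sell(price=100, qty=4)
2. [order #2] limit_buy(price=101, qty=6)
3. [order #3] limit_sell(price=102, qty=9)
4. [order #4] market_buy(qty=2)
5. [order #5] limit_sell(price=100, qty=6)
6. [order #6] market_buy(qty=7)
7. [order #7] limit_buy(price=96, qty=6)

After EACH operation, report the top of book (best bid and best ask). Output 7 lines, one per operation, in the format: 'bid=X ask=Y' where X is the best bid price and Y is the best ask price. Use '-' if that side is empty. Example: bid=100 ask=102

After op 1 [order #1] limit_sell(price=100, qty=4): fills=none; bids=[-] asks=[#1:4@100]
After op 2 [order #2] limit_buy(price=101, qty=6): fills=#2x#1:4@100; bids=[#2:2@101] asks=[-]
After op 3 [order #3] limit_sell(price=102, qty=9): fills=none; bids=[#2:2@101] asks=[#3:9@102]
After op 4 [order #4] market_buy(qty=2): fills=#4x#3:2@102; bids=[#2:2@101] asks=[#3:7@102]
After op 5 [order #5] limit_sell(price=100, qty=6): fills=#2x#5:2@101; bids=[-] asks=[#5:4@100 #3:7@102]
After op 6 [order #6] market_buy(qty=7): fills=#6x#5:4@100 #6x#3:3@102; bids=[-] asks=[#3:4@102]
After op 7 [order #7] limit_buy(price=96, qty=6): fills=none; bids=[#7:6@96] asks=[#3:4@102]

Answer: bid=- ask=100
bid=101 ask=-
bid=101 ask=102
bid=101 ask=102
bid=- ask=100
bid=- ask=102
bid=96 ask=102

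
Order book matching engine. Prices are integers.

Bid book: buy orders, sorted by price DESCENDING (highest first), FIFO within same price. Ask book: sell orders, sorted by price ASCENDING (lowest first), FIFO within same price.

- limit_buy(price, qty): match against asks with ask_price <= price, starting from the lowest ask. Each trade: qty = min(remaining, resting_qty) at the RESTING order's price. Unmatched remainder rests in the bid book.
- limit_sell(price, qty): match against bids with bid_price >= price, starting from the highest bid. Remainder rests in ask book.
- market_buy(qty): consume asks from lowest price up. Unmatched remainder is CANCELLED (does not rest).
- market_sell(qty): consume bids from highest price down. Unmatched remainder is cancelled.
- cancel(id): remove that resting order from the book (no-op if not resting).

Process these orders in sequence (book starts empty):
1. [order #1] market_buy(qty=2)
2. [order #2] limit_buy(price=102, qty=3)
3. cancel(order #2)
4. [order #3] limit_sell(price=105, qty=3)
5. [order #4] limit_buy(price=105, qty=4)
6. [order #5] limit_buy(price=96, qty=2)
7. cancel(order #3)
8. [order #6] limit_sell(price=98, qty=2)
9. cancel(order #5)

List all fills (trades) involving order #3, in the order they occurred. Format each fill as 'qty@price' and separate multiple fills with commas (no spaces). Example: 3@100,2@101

After op 1 [order #1] market_buy(qty=2): fills=none; bids=[-] asks=[-]
After op 2 [order #2] limit_buy(price=102, qty=3): fills=none; bids=[#2:3@102] asks=[-]
After op 3 cancel(order #2): fills=none; bids=[-] asks=[-]
After op 4 [order #3] limit_sell(price=105, qty=3): fills=none; bids=[-] asks=[#3:3@105]
After op 5 [order #4] limit_buy(price=105, qty=4): fills=#4x#3:3@105; bids=[#4:1@105] asks=[-]
After op 6 [order #5] limit_buy(price=96, qty=2): fills=none; bids=[#4:1@105 #5:2@96] asks=[-]
After op 7 cancel(order #3): fills=none; bids=[#4:1@105 #5:2@96] asks=[-]
After op 8 [order #6] limit_sell(price=98, qty=2): fills=#4x#6:1@105; bids=[#5:2@96] asks=[#6:1@98]
After op 9 cancel(order #5): fills=none; bids=[-] asks=[#6:1@98]

Answer: 3@105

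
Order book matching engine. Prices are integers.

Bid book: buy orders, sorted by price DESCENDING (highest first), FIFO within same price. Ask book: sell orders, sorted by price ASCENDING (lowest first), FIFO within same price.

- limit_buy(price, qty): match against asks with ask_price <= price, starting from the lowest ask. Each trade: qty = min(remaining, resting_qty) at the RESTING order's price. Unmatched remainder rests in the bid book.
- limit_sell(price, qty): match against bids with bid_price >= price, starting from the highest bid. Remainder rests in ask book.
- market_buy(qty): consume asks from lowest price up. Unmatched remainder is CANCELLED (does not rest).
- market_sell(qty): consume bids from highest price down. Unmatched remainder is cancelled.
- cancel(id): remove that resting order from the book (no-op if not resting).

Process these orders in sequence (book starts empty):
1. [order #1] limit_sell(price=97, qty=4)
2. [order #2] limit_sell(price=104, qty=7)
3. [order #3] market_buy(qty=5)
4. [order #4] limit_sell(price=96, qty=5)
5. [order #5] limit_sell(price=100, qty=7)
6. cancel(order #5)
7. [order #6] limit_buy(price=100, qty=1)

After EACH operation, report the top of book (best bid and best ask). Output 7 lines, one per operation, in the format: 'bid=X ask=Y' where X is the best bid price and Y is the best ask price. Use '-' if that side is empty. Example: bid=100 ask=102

After op 1 [order #1] limit_sell(price=97, qty=4): fills=none; bids=[-] asks=[#1:4@97]
After op 2 [order #2] limit_sell(price=104, qty=7): fills=none; bids=[-] asks=[#1:4@97 #2:7@104]
After op 3 [order #3] market_buy(qty=5): fills=#3x#1:4@97 #3x#2:1@104; bids=[-] asks=[#2:6@104]
After op 4 [order #4] limit_sell(price=96, qty=5): fills=none; bids=[-] asks=[#4:5@96 #2:6@104]
After op 5 [order #5] limit_sell(price=100, qty=7): fills=none; bids=[-] asks=[#4:5@96 #5:7@100 #2:6@104]
After op 6 cancel(order #5): fills=none; bids=[-] asks=[#4:5@96 #2:6@104]
After op 7 [order #6] limit_buy(price=100, qty=1): fills=#6x#4:1@96; bids=[-] asks=[#4:4@96 #2:6@104]

Answer: bid=- ask=97
bid=- ask=97
bid=- ask=104
bid=- ask=96
bid=- ask=96
bid=- ask=96
bid=- ask=96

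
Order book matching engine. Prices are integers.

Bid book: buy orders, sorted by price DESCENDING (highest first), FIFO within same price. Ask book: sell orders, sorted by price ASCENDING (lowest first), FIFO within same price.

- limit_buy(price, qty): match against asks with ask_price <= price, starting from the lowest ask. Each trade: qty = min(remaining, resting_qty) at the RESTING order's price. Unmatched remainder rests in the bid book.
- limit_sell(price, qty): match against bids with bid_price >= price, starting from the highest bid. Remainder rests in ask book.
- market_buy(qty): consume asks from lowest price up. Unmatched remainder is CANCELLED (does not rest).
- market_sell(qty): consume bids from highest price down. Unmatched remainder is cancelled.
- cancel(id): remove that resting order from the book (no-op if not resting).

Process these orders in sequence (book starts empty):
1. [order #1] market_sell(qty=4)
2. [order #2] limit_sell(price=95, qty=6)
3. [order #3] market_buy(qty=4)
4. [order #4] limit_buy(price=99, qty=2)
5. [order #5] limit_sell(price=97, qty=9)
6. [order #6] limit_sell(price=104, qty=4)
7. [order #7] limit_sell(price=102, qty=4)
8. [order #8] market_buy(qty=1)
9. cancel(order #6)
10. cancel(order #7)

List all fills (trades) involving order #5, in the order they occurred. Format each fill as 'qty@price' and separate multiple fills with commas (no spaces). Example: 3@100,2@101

After op 1 [order #1] market_sell(qty=4): fills=none; bids=[-] asks=[-]
After op 2 [order #2] limit_sell(price=95, qty=6): fills=none; bids=[-] asks=[#2:6@95]
After op 3 [order #3] market_buy(qty=4): fills=#3x#2:4@95; bids=[-] asks=[#2:2@95]
After op 4 [order #4] limit_buy(price=99, qty=2): fills=#4x#2:2@95; bids=[-] asks=[-]
After op 5 [order #5] limit_sell(price=97, qty=9): fills=none; bids=[-] asks=[#5:9@97]
After op 6 [order #6] limit_sell(price=104, qty=4): fills=none; bids=[-] asks=[#5:9@97 #6:4@104]
After op 7 [order #7] limit_sell(price=102, qty=4): fills=none; bids=[-] asks=[#5:9@97 #7:4@102 #6:4@104]
After op 8 [order #8] market_buy(qty=1): fills=#8x#5:1@97; bids=[-] asks=[#5:8@97 #7:4@102 #6:4@104]
After op 9 cancel(order #6): fills=none; bids=[-] asks=[#5:8@97 #7:4@102]
After op 10 cancel(order #7): fills=none; bids=[-] asks=[#5:8@97]

Answer: 1@97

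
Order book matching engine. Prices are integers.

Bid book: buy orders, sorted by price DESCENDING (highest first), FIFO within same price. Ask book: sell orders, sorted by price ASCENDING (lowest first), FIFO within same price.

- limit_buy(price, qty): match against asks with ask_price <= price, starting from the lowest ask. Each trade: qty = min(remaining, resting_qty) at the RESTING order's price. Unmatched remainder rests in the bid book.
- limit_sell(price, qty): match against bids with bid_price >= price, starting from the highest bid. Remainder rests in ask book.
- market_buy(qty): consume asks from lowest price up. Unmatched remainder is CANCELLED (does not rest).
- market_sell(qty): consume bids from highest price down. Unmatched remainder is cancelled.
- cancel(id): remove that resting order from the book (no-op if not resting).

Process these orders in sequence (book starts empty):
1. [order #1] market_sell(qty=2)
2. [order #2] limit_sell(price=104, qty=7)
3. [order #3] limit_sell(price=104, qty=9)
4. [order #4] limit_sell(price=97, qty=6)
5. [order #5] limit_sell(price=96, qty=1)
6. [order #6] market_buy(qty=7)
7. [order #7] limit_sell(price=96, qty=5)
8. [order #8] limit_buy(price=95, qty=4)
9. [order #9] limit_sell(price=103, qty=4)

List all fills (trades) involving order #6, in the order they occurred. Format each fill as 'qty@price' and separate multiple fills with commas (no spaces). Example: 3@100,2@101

After op 1 [order #1] market_sell(qty=2): fills=none; bids=[-] asks=[-]
After op 2 [order #2] limit_sell(price=104, qty=7): fills=none; bids=[-] asks=[#2:7@104]
After op 3 [order #3] limit_sell(price=104, qty=9): fills=none; bids=[-] asks=[#2:7@104 #3:9@104]
After op 4 [order #4] limit_sell(price=97, qty=6): fills=none; bids=[-] asks=[#4:6@97 #2:7@104 #3:9@104]
After op 5 [order #5] limit_sell(price=96, qty=1): fills=none; bids=[-] asks=[#5:1@96 #4:6@97 #2:7@104 #3:9@104]
After op 6 [order #6] market_buy(qty=7): fills=#6x#5:1@96 #6x#4:6@97; bids=[-] asks=[#2:7@104 #3:9@104]
After op 7 [order #7] limit_sell(price=96, qty=5): fills=none; bids=[-] asks=[#7:5@96 #2:7@104 #3:9@104]
After op 8 [order #8] limit_buy(price=95, qty=4): fills=none; bids=[#8:4@95] asks=[#7:5@96 #2:7@104 #3:9@104]
After op 9 [order #9] limit_sell(price=103, qty=4): fills=none; bids=[#8:4@95] asks=[#7:5@96 #9:4@103 #2:7@104 #3:9@104]

Answer: 1@96,6@97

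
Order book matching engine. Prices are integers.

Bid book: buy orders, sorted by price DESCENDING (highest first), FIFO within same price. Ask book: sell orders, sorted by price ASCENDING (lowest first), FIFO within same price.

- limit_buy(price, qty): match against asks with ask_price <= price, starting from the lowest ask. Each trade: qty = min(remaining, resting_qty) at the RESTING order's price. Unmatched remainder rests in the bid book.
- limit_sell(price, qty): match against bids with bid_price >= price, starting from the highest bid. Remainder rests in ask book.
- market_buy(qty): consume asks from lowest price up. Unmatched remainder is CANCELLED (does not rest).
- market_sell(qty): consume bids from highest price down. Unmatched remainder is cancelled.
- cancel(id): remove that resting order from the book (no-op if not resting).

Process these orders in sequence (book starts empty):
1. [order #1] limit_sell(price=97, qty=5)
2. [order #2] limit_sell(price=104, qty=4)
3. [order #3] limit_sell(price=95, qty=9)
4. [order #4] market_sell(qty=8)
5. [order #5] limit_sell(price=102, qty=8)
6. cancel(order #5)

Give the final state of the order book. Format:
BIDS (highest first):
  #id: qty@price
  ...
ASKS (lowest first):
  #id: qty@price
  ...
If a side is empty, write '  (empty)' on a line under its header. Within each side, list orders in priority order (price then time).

After op 1 [order #1] limit_sell(price=97, qty=5): fills=none; bids=[-] asks=[#1:5@97]
After op 2 [order #2] limit_sell(price=104, qty=4): fills=none; bids=[-] asks=[#1:5@97 #2:4@104]
After op 3 [order #3] limit_sell(price=95, qty=9): fills=none; bids=[-] asks=[#3:9@95 #1:5@97 #2:4@104]
After op 4 [order #4] market_sell(qty=8): fills=none; bids=[-] asks=[#3:9@95 #1:5@97 #2:4@104]
After op 5 [order #5] limit_sell(price=102, qty=8): fills=none; bids=[-] asks=[#3:9@95 #1:5@97 #5:8@102 #2:4@104]
After op 6 cancel(order #5): fills=none; bids=[-] asks=[#3:9@95 #1:5@97 #2:4@104]

Answer: BIDS (highest first):
  (empty)
ASKS (lowest first):
  #3: 9@95
  #1: 5@97
  #2: 4@104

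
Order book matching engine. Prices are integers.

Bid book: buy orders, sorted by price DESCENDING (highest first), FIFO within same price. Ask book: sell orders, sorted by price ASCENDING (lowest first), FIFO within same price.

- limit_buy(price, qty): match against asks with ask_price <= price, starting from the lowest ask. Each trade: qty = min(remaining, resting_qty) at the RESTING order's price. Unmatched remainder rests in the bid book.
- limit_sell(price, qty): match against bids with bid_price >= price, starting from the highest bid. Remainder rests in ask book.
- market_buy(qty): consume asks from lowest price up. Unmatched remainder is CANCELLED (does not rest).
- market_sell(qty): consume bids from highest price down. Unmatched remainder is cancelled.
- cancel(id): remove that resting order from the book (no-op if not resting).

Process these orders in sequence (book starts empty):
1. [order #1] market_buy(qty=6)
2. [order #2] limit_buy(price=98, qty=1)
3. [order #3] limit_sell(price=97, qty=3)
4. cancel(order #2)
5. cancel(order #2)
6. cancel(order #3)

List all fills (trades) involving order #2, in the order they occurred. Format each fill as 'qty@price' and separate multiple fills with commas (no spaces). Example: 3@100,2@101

After op 1 [order #1] market_buy(qty=6): fills=none; bids=[-] asks=[-]
After op 2 [order #2] limit_buy(price=98, qty=1): fills=none; bids=[#2:1@98] asks=[-]
After op 3 [order #3] limit_sell(price=97, qty=3): fills=#2x#3:1@98; bids=[-] asks=[#3:2@97]
After op 4 cancel(order #2): fills=none; bids=[-] asks=[#3:2@97]
After op 5 cancel(order #2): fills=none; bids=[-] asks=[#3:2@97]
After op 6 cancel(order #3): fills=none; bids=[-] asks=[-]

Answer: 1@98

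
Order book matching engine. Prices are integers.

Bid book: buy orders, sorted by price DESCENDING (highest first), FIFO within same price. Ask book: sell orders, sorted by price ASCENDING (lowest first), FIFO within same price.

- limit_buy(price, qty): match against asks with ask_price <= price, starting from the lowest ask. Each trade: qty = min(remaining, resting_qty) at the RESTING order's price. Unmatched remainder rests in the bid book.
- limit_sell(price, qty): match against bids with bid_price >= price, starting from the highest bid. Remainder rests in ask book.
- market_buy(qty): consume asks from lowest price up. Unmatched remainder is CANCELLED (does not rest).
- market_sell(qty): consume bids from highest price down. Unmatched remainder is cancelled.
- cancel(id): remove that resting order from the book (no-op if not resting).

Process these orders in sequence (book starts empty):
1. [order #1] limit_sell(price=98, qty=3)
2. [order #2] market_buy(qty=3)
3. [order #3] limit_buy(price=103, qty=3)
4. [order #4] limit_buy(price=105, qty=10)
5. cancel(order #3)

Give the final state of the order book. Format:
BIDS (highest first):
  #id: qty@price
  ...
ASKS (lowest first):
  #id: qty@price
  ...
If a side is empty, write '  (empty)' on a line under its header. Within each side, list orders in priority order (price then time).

After op 1 [order #1] limit_sell(price=98, qty=3): fills=none; bids=[-] asks=[#1:3@98]
After op 2 [order #2] market_buy(qty=3): fills=#2x#1:3@98; bids=[-] asks=[-]
After op 3 [order #3] limit_buy(price=103, qty=3): fills=none; bids=[#3:3@103] asks=[-]
After op 4 [order #4] limit_buy(price=105, qty=10): fills=none; bids=[#4:10@105 #3:3@103] asks=[-]
After op 5 cancel(order #3): fills=none; bids=[#4:10@105] asks=[-]

Answer: BIDS (highest first):
  #4: 10@105
ASKS (lowest first):
  (empty)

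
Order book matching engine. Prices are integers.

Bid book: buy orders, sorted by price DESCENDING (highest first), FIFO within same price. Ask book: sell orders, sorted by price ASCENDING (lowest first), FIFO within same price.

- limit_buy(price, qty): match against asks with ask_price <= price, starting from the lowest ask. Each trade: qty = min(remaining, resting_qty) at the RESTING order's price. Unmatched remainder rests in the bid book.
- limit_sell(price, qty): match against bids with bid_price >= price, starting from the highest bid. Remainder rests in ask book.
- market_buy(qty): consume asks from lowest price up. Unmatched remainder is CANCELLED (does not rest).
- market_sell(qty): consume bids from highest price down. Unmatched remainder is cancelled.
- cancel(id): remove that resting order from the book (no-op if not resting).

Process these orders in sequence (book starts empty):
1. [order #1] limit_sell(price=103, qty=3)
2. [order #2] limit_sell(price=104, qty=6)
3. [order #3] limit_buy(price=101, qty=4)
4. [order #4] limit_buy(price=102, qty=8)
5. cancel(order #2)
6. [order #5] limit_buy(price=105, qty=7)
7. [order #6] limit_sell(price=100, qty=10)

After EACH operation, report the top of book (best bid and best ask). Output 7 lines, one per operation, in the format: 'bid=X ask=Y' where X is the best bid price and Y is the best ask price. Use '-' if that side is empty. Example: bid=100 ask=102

Answer: bid=- ask=103
bid=- ask=103
bid=101 ask=103
bid=102 ask=103
bid=102 ask=103
bid=105 ask=-
bid=102 ask=-

Derivation:
After op 1 [order #1] limit_sell(price=103, qty=3): fills=none; bids=[-] asks=[#1:3@103]
After op 2 [order #2] limit_sell(price=104, qty=6): fills=none; bids=[-] asks=[#1:3@103 #2:6@104]
After op 3 [order #3] limit_buy(price=101, qty=4): fills=none; bids=[#3:4@101] asks=[#1:3@103 #2:6@104]
After op 4 [order #4] limit_buy(price=102, qty=8): fills=none; bids=[#4:8@102 #3:4@101] asks=[#1:3@103 #2:6@104]
After op 5 cancel(order #2): fills=none; bids=[#4:8@102 #3:4@101] asks=[#1:3@103]
After op 6 [order #5] limit_buy(price=105, qty=7): fills=#5x#1:3@103; bids=[#5:4@105 #4:8@102 #3:4@101] asks=[-]
After op 7 [order #6] limit_sell(price=100, qty=10): fills=#5x#6:4@105 #4x#6:6@102; bids=[#4:2@102 #3:4@101] asks=[-]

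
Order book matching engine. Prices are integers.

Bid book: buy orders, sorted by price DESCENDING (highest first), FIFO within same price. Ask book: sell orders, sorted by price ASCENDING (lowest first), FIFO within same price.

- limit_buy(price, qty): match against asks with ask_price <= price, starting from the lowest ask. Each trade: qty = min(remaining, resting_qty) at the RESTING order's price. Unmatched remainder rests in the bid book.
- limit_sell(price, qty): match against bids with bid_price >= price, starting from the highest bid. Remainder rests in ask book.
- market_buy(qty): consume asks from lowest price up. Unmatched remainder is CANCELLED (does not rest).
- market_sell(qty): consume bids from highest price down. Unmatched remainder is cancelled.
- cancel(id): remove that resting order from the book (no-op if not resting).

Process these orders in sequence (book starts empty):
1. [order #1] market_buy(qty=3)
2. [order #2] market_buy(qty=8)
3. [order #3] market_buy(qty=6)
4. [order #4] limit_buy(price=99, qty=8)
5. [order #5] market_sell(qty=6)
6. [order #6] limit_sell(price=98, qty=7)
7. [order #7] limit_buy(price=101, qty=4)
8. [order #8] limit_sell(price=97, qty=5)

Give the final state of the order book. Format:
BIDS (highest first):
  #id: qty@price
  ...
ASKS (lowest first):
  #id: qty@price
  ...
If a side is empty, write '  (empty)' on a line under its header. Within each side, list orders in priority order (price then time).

Answer: BIDS (highest first):
  (empty)
ASKS (lowest first):
  #8: 5@97
  #6: 1@98

Derivation:
After op 1 [order #1] market_buy(qty=3): fills=none; bids=[-] asks=[-]
After op 2 [order #2] market_buy(qty=8): fills=none; bids=[-] asks=[-]
After op 3 [order #3] market_buy(qty=6): fills=none; bids=[-] asks=[-]
After op 4 [order #4] limit_buy(price=99, qty=8): fills=none; bids=[#4:8@99] asks=[-]
After op 5 [order #5] market_sell(qty=6): fills=#4x#5:6@99; bids=[#4:2@99] asks=[-]
After op 6 [order #6] limit_sell(price=98, qty=7): fills=#4x#6:2@99; bids=[-] asks=[#6:5@98]
After op 7 [order #7] limit_buy(price=101, qty=4): fills=#7x#6:4@98; bids=[-] asks=[#6:1@98]
After op 8 [order #8] limit_sell(price=97, qty=5): fills=none; bids=[-] asks=[#8:5@97 #6:1@98]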